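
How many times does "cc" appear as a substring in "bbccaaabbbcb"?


Searching for "cc" in "bbccaaabbbcb"
Scanning each position:
  Position 0: "bb" => no
  Position 1: "bc" => no
  Position 2: "cc" => MATCH
  Position 3: "ca" => no
  Position 4: "aa" => no
  Position 5: "aa" => no
  Position 6: "ab" => no
  Position 7: "bb" => no
  Position 8: "bb" => no
  Position 9: "bc" => no
  Position 10: "cb" => no
Total occurrences: 1

1


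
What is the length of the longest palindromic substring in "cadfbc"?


Input: "cadfbc"
Checking substrings for palindromes:
  No multi-char palindromic substrings found
Longest palindromic substring: "c" with length 1

1


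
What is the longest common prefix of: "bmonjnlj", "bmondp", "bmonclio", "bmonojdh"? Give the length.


Words: bmonjnlj, bmondp, bmonclio, bmonojdh
  Position 0: all 'b' => match
  Position 1: all 'm' => match
  Position 2: all 'o' => match
  Position 3: all 'n' => match
  Position 4: ('j', 'd', 'c', 'o') => mismatch, stop
LCP = "bmon" (length 4)

4


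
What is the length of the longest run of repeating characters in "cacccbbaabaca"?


Input: "cacccbbaabaca"
Scanning for longest run:
  Position 1 ('a'): new char, reset run to 1
  Position 2 ('c'): new char, reset run to 1
  Position 3 ('c'): continues run of 'c', length=2
  Position 4 ('c'): continues run of 'c', length=3
  Position 5 ('b'): new char, reset run to 1
  Position 6 ('b'): continues run of 'b', length=2
  Position 7 ('a'): new char, reset run to 1
  Position 8 ('a'): continues run of 'a', length=2
  Position 9 ('b'): new char, reset run to 1
  Position 10 ('a'): new char, reset run to 1
  Position 11 ('c'): new char, reset run to 1
  Position 12 ('a'): new char, reset run to 1
Longest run: 'c' with length 3

3


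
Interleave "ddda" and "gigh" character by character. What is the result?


Interleaving "ddda" and "gigh":
  Position 0: 'd' from first, 'g' from second => "dg"
  Position 1: 'd' from first, 'i' from second => "di"
  Position 2: 'd' from first, 'g' from second => "dg"
  Position 3: 'a' from first, 'h' from second => "ah"
Result: dgdidgah

dgdidgah


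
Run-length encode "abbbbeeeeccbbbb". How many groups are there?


Input: abbbbeeeeccbbbb
Scanning for consecutive runs:
  Group 1: 'a' x 1 (positions 0-0)
  Group 2: 'b' x 4 (positions 1-4)
  Group 3: 'e' x 4 (positions 5-8)
  Group 4: 'c' x 2 (positions 9-10)
  Group 5: 'b' x 4 (positions 11-14)
Total groups: 5

5


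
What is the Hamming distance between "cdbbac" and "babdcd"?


Comparing "cdbbac" and "babdcd" position by position:
  Position 0: 'c' vs 'b' => differ
  Position 1: 'd' vs 'a' => differ
  Position 2: 'b' vs 'b' => same
  Position 3: 'b' vs 'd' => differ
  Position 4: 'a' vs 'c' => differ
  Position 5: 'c' vs 'd' => differ
Total differences (Hamming distance): 5

5


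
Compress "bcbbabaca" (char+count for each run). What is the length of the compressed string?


Input: bcbbabaca
Runs:
  'b' x 1 => "b1"
  'c' x 1 => "c1"
  'b' x 2 => "b2"
  'a' x 1 => "a1"
  'b' x 1 => "b1"
  'a' x 1 => "a1"
  'c' x 1 => "c1"
  'a' x 1 => "a1"
Compressed: "b1c1b2a1b1a1c1a1"
Compressed length: 16

16


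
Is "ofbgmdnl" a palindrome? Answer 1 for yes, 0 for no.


Input: ofbgmdnl
Reversed: lndmgbfo
  Compare pos 0 ('o') with pos 7 ('l'): MISMATCH
  Compare pos 1 ('f') with pos 6 ('n'): MISMATCH
  Compare pos 2 ('b') with pos 5 ('d'): MISMATCH
  Compare pos 3 ('g') with pos 4 ('m'): MISMATCH
Result: not a palindrome

0


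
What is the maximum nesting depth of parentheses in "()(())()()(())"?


Input: "()(())()()(())"
Tracking depth:
  Position 0 '(': depth becomes 1
  Position 1 ')': depth becomes 0
  Position 2 '(': depth becomes 1
  Position 3 '(': depth becomes 2
  Position 4 ')': depth becomes 1
  Position 5 ')': depth becomes 0
  Position 6 '(': depth becomes 1
  Position 7 ')': depth becomes 0
  Position 8 '(': depth becomes 1
  Position 9 ')': depth becomes 0
  Position 10 '(': depth becomes 1
  Position 11 '(': depth becomes 2
  Position 12 ')': depth becomes 1
  Position 13 ')': depth becomes 0
Maximum depth reached: 2

2


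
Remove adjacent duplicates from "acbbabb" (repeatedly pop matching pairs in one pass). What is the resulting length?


Input: acbbabb
Stack-based adjacent duplicate removal:
  Read 'a': push. Stack: a
  Read 'c': push. Stack: ac
  Read 'b': push. Stack: acb
  Read 'b': matches stack top 'b' => pop. Stack: ac
  Read 'a': push. Stack: aca
  Read 'b': push. Stack: acab
  Read 'b': matches stack top 'b' => pop. Stack: aca
Final stack: "aca" (length 3)

3


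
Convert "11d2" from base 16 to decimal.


Input: "11d2" in base 16
Positional expansion:
  Digit '1' (value 1) x 16^3 = 4096
  Digit '1' (value 1) x 16^2 = 256
  Digit 'd' (value 13) x 16^1 = 208
  Digit '2' (value 2) x 16^0 = 2
Sum = 4562

4562


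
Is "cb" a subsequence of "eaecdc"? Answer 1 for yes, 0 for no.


Check if "cb" is a subsequence of "eaecdc"
Greedy scan:
  Position 0 ('e'): no match needed
  Position 1 ('a'): no match needed
  Position 2 ('e'): no match needed
  Position 3 ('c'): matches sub[0] = 'c'
  Position 4 ('d'): no match needed
  Position 5 ('c'): no match needed
Only matched 1/2 characters => not a subsequence

0


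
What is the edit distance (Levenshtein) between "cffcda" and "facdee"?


Computing edit distance: "cffcda" -> "facdee"
DP table:
           f    a    c    d    e    e
      0    1    2    3    4    5    6
  c   1    1    2    2    3    4    5
  f   2    1    2    3    3    4    5
  f   3    2    2    3    4    4    5
  c   4    3    3    2    3    4    5
  d   5    4    4    3    2    3    4
  a   6    5    4    4    3    3    4
Edit distance = dp[6][6] = 4

4


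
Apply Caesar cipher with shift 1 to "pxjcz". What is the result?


Caesar cipher: shift "pxjcz" by 1
  'p' (pos 15) + 1 = pos 16 = 'q'
  'x' (pos 23) + 1 = pos 24 = 'y'
  'j' (pos 9) + 1 = pos 10 = 'k'
  'c' (pos 2) + 1 = pos 3 = 'd'
  'z' (pos 25) + 1 = pos 0 = 'a'
Result: qykda

qykda


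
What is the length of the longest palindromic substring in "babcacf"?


Input: "babcacf"
Checking substrings for palindromes:
  [0:3] "bab" (len 3) => palindrome
  [3:6] "cac" (len 3) => palindrome
Longest palindromic substring: "bab" with length 3

3


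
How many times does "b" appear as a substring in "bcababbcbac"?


Searching for "b" in "bcababbcbac"
Scanning each position:
  Position 0: "b" => MATCH
  Position 1: "c" => no
  Position 2: "a" => no
  Position 3: "b" => MATCH
  Position 4: "a" => no
  Position 5: "b" => MATCH
  Position 6: "b" => MATCH
  Position 7: "c" => no
  Position 8: "b" => MATCH
  Position 9: "a" => no
  Position 10: "c" => no
Total occurrences: 5

5


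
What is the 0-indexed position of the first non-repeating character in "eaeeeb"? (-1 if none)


Input: eaeeeb
Character frequencies:
  'a': 1
  'b': 1
  'e': 4
Scanning left to right for freq == 1:
  Position 0 ('e'): freq=4, skip
  Position 1 ('a'): unique! => answer = 1

1


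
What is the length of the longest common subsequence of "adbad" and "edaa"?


LCS of "adbad" and "edaa"
DP table:
           e    d    a    a
      0    0    0    0    0
  a   0    0    0    1    1
  d   0    0    1    1    1
  b   0    0    1    1    1
  a   0    0    1    2    2
  d   0    0    1    2    2
LCS length = dp[5][4] = 2

2


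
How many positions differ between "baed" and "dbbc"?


Comparing "baed" and "dbbc" position by position:
  Position 0: 'b' vs 'd' => DIFFER
  Position 1: 'a' vs 'b' => DIFFER
  Position 2: 'e' vs 'b' => DIFFER
  Position 3: 'd' vs 'c' => DIFFER
Positions that differ: 4

4


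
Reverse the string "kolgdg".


Input: kolgdg
Reading characters right to left:
  Position 5: 'g'
  Position 4: 'd'
  Position 3: 'g'
  Position 2: 'l'
  Position 1: 'o'
  Position 0: 'k'
Reversed: gdglok

gdglok


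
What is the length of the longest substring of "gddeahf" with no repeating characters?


Input: "gddeahf"
Sliding window (track last position of each char):
  Position 0 ('g'): window [0,0] length 1 -- new best
  Position 1 ('d'): window [0,1] length 2 -- new best
  Position 2 ('d'): repeat (last at 1), move window start to 2
  Position 2 ('d'): window [2,2] length 1
  Position 3 ('e'): window [2,3] length 2
  Position 4 ('a'): window [2,4] length 3 -- new best
  Position 5 ('h'): window [2,5] length 4 -- new best
  Position 6 ('f'): window [2,6] length 5 -- new best
Longest substring with no repeats: "deahf" with length 5

5


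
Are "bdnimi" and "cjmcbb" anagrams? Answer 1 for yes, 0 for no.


Strings: "bdnimi", "cjmcbb"
Sorted first:  bdiimn
Sorted second: bbccjm
Differ at position 1: 'd' vs 'b' => not anagrams

0


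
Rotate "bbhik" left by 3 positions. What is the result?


Input: "bbhik", rotate left by 3
First 3 characters: "bbh"
Remaining characters: "ik"
Concatenate remaining + first: "ik" + "bbh" = "ikbbh"

ikbbh


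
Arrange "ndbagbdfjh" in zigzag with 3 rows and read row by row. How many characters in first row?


Zigzag "ndbagbdfjh" into 3 rows:
Placing characters:
  'n' => row 0
  'd' => row 1
  'b' => row 2
  'a' => row 1
  'g' => row 0
  'b' => row 1
  'd' => row 2
  'f' => row 1
  'j' => row 0
  'h' => row 1
Rows:
  Row 0: "ngj"
  Row 1: "dabfh"
  Row 2: "bd"
First row length: 3

3


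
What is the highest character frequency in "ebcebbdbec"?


Input: ebcebbdbec
Character counts:
  'b': 4
  'c': 2
  'd': 1
  'e': 3
Maximum frequency: 4

4


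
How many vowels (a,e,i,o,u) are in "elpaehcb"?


Input: elpaehcb
Checking each character:
  'e' at position 0: vowel (running total: 1)
  'l' at position 1: consonant
  'p' at position 2: consonant
  'a' at position 3: vowel (running total: 2)
  'e' at position 4: vowel (running total: 3)
  'h' at position 5: consonant
  'c' at position 6: consonant
  'b' at position 7: consonant
Total vowels: 3

3


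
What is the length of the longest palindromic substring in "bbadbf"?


Input: "bbadbf"
Checking substrings for palindromes:
  [0:2] "bb" (len 2) => palindrome
Longest palindromic substring: "bb" with length 2

2


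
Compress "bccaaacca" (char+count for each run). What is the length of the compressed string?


Input: bccaaacca
Runs:
  'b' x 1 => "b1"
  'c' x 2 => "c2"
  'a' x 3 => "a3"
  'c' x 2 => "c2"
  'a' x 1 => "a1"
Compressed: "b1c2a3c2a1"
Compressed length: 10

10


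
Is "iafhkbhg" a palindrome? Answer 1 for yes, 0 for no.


Input: iafhkbhg
Reversed: ghbkhfai
  Compare pos 0 ('i') with pos 7 ('g'): MISMATCH
  Compare pos 1 ('a') with pos 6 ('h'): MISMATCH
  Compare pos 2 ('f') with pos 5 ('b'): MISMATCH
  Compare pos 3 ('h') with pos 4 ('k'): MISMATCH
Result: not a palindrome

0


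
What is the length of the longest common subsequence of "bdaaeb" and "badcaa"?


LCS of "bdaaeb" and "badcaa"
DP table:
           b    a    d    c    a    a
      0    0    0    0    0    0    0
  b   0    1    1    1    1    1    1
  d   0    1    1    2    2    2    2
  a   0    1    2    2    2    3    3
  a   0    1    2    2    2    3    4
  e   0    1    2    2    2    3    4
  b   0    1    2    2    2    3    4
LCS length = dp[6][6] = 4

4


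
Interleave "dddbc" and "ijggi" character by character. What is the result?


Interleaving "dddbc" and "ijggi":
  Position 0: 'd' from first, 'i' from second => "di"
  Position 1: 'd' from first, 'j' from second => "dj"
  Position 2: 'd' from first, 'g' from second => "dg"
  Position 3: 'b' from first, 'g' from second => "bg"
  Position 4: 'c' from first, 'i' from second => "ci"
Result: didjdgbgci

didjdgbgci


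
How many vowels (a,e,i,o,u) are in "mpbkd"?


Input: mpbkd
Checking each character:
  'm' at position 0: consonant
  'p' at position 1: consonant
  'b' at position 2: consonant
  'k' at position 3: consonant
  'd' at position 4: consonant
Total vowels: 0

0


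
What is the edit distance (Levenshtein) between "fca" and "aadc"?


Computing edit distance: "fca" -> "aadc"
DP table:
           a    a    d    c
      0    1    2    3    4
  f   1    1    2    3    4
  c   2    2    2    3    3
  a   3    2    2    3    4
Edit distance = dp[3][4] = 4

4


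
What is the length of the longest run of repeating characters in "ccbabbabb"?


Input: "ccbabbabb"
Scanning for longest run:
  Position 1 ('c'): continues run of 'c', length=2
  Position 2 ('b'): new char, reset run to 1
  Position 3 ('a'): new char, reset run to 1
  Position 4 ('b'): new char, reset run to 1
  Position 5 ('b'): continues run of 'b', length=2
  Position 6 ('a'): new char, reset run to 1
  Position 7 ('b'): new char, reset run to 1
  Position 8 ('b'): continues run of 'b', length=2
Longest run: 'c' with length 2

2


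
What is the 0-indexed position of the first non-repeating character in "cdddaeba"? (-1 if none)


Input: cdddaeba
Character frequencies:
  'a': 2
  'b': 1
  'c': 1
  'd': 3
  'e': 1
Scanning left to right for freq == 1:
  Position 0 ('c'): unique! => answer = 0

0


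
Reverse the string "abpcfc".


Input: abpcfc
Reading characters right to left:
  Position 5: 'c'
  Position 4: 'f'
  Position 3: 'c'
  Position 2: 'p'
  Position 1: 'b'
  Position 0: 'a'
Reversed: cfcpba

cfcpba


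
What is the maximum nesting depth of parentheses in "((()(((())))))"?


Input: "((()(((())))))"
Tracking depth:
  Position 0 '(': depth becomes 1
  Position 1 '(': depth becomes 2
  Position 2 '(': depth becomes 3
  Position 3 ')': depth becomes 2
  Position 4 '(': depth becomes 3
  Position 5 '(': depth becomes 4
  Position 6 '(': depth becomes 5
  Position 7 '(': depth becomes 6
  Position 8 ')': depth becomes 5
  Position 9 ')': depth becomes 4
  Position 10 ')': depth becomes 3
  Position 11 ')': depth becomes 2
  Position 12 ')': depth becomes 1
  Position 13 ')': depth becomes 0
Maximum depth reached: 6

6


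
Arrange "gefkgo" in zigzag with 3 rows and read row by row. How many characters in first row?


Zigzag "gefkgo" into 3 rows:
Placing characters:
  'g' => row 0
  'e' => row 1
  'f' => row 2
  'k' => row 1
  'g' => row 0
  'o' => row 1
Rows:
  Row 0: "gg"
  Row 1: "eko"
  Row 2: "f"
First row length: 2

2


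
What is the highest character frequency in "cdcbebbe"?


Input: cdcbebbe
Character counts:
  'b': 3
  'c': 2
  'd': 1
  'e': 2
Maximum frequency: 3

3


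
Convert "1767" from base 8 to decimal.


Input: "1767" in base 8
Positional expansion:
  Digit '1' (value 1) x 8^3 = 512
  Digit '7' (value 7) x 8^2 = 448
  Digit '6' (value 6) x 8^1 = 48
  Digit '7' (value 7) x 8^0 = 7
Sum = 1015

1015


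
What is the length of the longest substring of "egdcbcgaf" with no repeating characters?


Input: "egdcbcgaf"
Sliding window (track last position of each char):
  Position 0 ('e'): window [0,0] length 1 -- new best
  Position 1 ('g'): window [0,1] length 2 -- new best
  Position 2 ('d'): window [0,2] length 3 -- new best
  Position 3 ('c'): window [0,3] length 4 -- new best
  Position 4 ('b'): window [0,4] length 5 -- new best
  Position 5 ('c'): repeat (last at 3), move window start to 4
  Position 5 ('c'): window [4,5] length 2
  Position 6 ('g'): window [4,6] length 3
  Position 7 ('a'): window [4,7] length 4
  Position 8 ('f'): window [4,8] length 5
Longest substring with no repeats: "egdcb" with length 5

5


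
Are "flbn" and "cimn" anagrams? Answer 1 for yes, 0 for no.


Strings: "flbn", "cimn"
Sorted first:  bfln
Sorted second: cimn
Differ at position 0: 'b' vs 'c' => not anagrams

0


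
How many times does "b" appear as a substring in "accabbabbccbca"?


Searching for "b" in "accabbabbccbca"
Scanning each position:
  Position 0: "a" => no
  Position 1: "c" => no
  Position 2: "c" => no
  Position 3: "a" => no
  Position 4: "b" => MATCH
  Position 5: "b" => MATCH
  Position 6: "a" => no
  Position 7: "b" => MATCH
  Position 8: "b" => MATCH
  Position 9: "c" => no
  Position 10: "c" => no
  Position 11: "b" => MATCH
  Position 12: "c" => no
  Position 13: "a" => no
Total occurrences: 5

5


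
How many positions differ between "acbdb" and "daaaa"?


Comparing "acbdb" and "daaaa" position by position:
  Position 0: 'a' vs 'd' => DIFFER
  Position 1: 'c' vs 'a' => DIFFER
  Position 2: 'b' vs 'a' => DIFFER
  Position 3: 'd' vs 'a' => DIFFER
  Position 4: 'b' vs 'a' => DIFFER
Positions that differ: 5

5


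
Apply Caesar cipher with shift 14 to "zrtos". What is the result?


Caesar cipher: shift "zrtos" by 14
  'z' (pos 25) + 14 = pos 13 = 'n'
  'r' (pos 17) + 14 = pos 5 = 'f'
  't' (pos 19) + 14 = pos 7 = 'h'
  'o' (pos 14) + 14 = pos 2 = 'c'
  's' (pos 18) + 14 = pos 6 = 'g'
Result: nfhcg

nfhcg


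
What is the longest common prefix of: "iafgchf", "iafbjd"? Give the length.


Words: iafgchf, iafbjd
  Position 0: all 'i' => match
  Position 1: all 'a' => match
  Position 2: all 'f' => match
  Position 3: ('g', 'b') => mismatch, stop
LCP = "iaf" (length 3)

3


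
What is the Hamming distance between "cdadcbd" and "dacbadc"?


Comparing "cdadcbd" and "dacbadc" position by position:
  Position 0: 'c' vs 'd' => differ
  Position 1: 'd' vs 'a' => differ
  Position 2: 'a' vs 'c' => differ
  Position 3: 'd' vs 'b' => differ
  Position 4: 'c' vs 'a' => differ
  Position 5: 'b' vs 'd' => differ
  Position 6: 'd' vs 'c' => differ
Total differences (Hamming distance): 7

7


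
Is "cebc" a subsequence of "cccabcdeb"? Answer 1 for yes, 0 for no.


Check if "cebc" is a subsequence of "cccabcdeb"
Greedy scan:
  Position 0 ('c'): matches sub[0] = 'c'
  Position 1 ('c'): no match needed
  Position 2 ('c'): no match needed
  Position 3 ('a'): no match needed
  Position 4 ('b'): no match needed
  Position 5 ('c'): no match needed
  Position 6 ('d'): no match needed
  Position 7 ('e'): matches sub[1] = 'e'
  Position 8 ('b'): matches sub[2] = 'b'
Only matched 3/4 characters => not a subsequence

0


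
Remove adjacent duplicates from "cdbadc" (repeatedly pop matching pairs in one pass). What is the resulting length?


Input: cdbadc
Stack-based adjacent duplicate removal:
  Read 'c': push. Stack: c
  Read 'd': push. Stack: cd
  Read 'b': push. Stack: cdb
  Read 'a': push. Stack: cdba
  Read 'd': push. Stack: cdbad
  Read 'c': push. Stack: cdbadc
Final stack: "cdbadc" (length 6)

6


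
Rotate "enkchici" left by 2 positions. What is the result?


Input: "enkchici", rotate left by 2
First 2 characters: "en"
Remaining characters: "kchici"
Concatenate remaining + first: "kchici" + "en" = "kchicien"

kchicien


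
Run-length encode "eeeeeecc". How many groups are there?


Input: eeeeeecc
Scanning for consecutive runs:
  Group 1: 'e' x 6 (positions 0-5)
  Group 2: 'c' x 2 (positions 6-7)
Total groups: 2

2


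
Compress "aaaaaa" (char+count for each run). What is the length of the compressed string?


Input: aaaaaa
Runs:
  'a' x 6 => "a6"
Compressed: "a6"
Compressed length: 2

2


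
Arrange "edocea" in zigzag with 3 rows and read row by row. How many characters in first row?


Zigzag "edocea" into 3 rows:
Placing characters:
  'e' => row 0
  'd' => row 1
  'o' => row 2
  'c' => row 1
  'e' => row 0
  'a' => row 1
Rows:
  Row 0: "ee"
  Row 1: "dca"
  Row 2: "o"
First row length: 2

2


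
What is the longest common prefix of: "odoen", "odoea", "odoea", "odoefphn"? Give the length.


Words: odoen, odoea, odoea, odoefphn
  Position 0: all 'o' => match
  Position 1: all 'd' => match
  Position 2: all 'o' => match
  Position 3: all 'e' => match
  Position 4: ('n', 'a', 'a', 'f') => mismatch, stop
LCP = "odoe" (length 4)

4


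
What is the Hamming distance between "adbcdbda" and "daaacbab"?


Comparing "adbcdbda" and "daaacbab" position by position:
  Position 0: 'a' vs 'd' => differ
  Position 1: 'd' vs 'a' => differ
  Position 2: 'b' vs 'a' => differ
  Position 3: 'c' vs 'a' => differ
  Position 4: 'd' vs 'c' => differ
  Position 5: 'b' vs 'b' => same
  Position 6: 'd' vs 'a' => differ
  Position 7: 'a' vs 'b' => differ
Total differences (Hamming distance): 7

7


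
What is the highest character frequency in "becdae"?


Input: becdae
Character counts:
  'a': 1
  'b': 1
  'c': 1
  'd': 1
  'e': 2
Maximum frequency: 2

2


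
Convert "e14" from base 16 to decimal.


Input: "e14" in base 16
Positional expansion:
  Digit 'e' (value 14) x 16^2 = 3584
  Digit '1' (value 1) x 16^1 = 16
  Digit '4' (value 4) x 16^0 = 4
Sum = 3604

3604


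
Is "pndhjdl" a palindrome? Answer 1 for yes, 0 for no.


Input: pndhjdl
Reversed: ldjhdnp
  Compare pos 0 ('p') with pos 6 ('l'): MISMATCH
  Compare pos 1 ('n') with pos 5 ('d'): MISMATCH
  Compare pos 2 ('d') with pos 4 ('j'): MISMATCH
Result: not a palindrome

0


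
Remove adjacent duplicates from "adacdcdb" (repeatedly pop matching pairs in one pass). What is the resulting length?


Input: adacdcdb
Stack-based adjacent duplicate removal:
  Read 'a': push. Stack: a
  Read 'd': push. Stack: ad
  Read 'a': push. Stack: ada
  Read 'c': push. Stack: adac
  Read 'd': push. Stack: adacd
  Read 'c': push. Stack: adacdc
  Read 'd': push. Stack: adacdcd
  Read 'b': push. Stack: adacdcdb
Final stack: "adacdcdb" (length 8)

8


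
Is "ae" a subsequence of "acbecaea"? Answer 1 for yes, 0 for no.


Check if "ae" is a subsequence of "acbecaea"
Greedy scan:
  Position 0 ('a'): matches sub[0] = 'a'
  Position 1 ('c'): no match needed
  Position 2 ('b'): no match needed
  Position 3 ('e'): matches sub[1] = 'e'
  Position 4 ('c'): no match needed
  Position 5 ('a'): no match needed
  Position 6 ('e'): no match needed
  Position 7 ('a'): no match needed
All 2 characters matched => is a subsequence

1


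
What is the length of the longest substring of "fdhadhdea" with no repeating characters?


Input: "fdhadhdea"
Sliding window (track last position of each char):
  Position 0 ('f'): window [0,0] length 1 -- new best
  Position 1 ('d'): window [0,1] length 2 -- new best
  Position 2 ('h'): window [0,2] length 3 -- new best
  Position 3 ('a'): window [0,3] length 4 -- new best
  Position 4 ('d'): repeat (last at 1), move window start to 2
  Position 4 ('d'): window [2,4] length 3
  Position 5 ('h'): repeat (last at 2), move window start to 3
  Position 5 ('h'): window [3,5] length 3
  Position 6 ('d'): repeat (last at 4), move window start to 5
  Position 6 ('d'): window [5,6] length 2
  Position 7 ('e'): window [5,7] length 3
  Position 8 ('a'): window [5,8] length 4
Longest substring with no repeats: "fdha" with length 4

4


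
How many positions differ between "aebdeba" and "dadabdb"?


Comparing "aebdeba" and "dadabdb" position by position:
  Position 0: 'a' vs 'd' => DIFFER
  Position 1: 'e' vs 'a' => DIFFER
  Position 2: 'b' vs 'd' => DIFFER
  Position 3: 'd' vs 'a' => DIFFER
  Position 4: 'e' vs 'b' => DIFFER
  Position 5: 'b' vs 'd' => DIFFER
  Position 6: 'a' vs 'b' => DIFFER
Positions that differ: 7

7


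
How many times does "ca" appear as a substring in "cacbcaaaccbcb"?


Searching for "ca" in "cacbcaaaccbcb"
Scanning each position:
  Position 0: "ca" => MATCH
  Position 1: "ac" => no
  Position 2: "cb" => no
  Position 3: "bc" => no
  Position 4: "ca" => MATCH
  Position 5: "aa" => no
  Position 6: "aa" => no
  Position 7: "ac" => no
  Position 8: "cc" => no
  Position 9: "cb" => no
  Position 10: "bc" => no
  Position 11: "cb" => no
Total occurrences: 2

2


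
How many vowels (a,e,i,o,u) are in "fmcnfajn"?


Input: fmcnfajn
Checking each character:
  'f' at position 0: consonant
  'm' at position 1: consonant
  'c' at position 2: consonant
  'n' at position 3: consonant
  'f' at position 4: consonant
  'a' at position 5: vowel (running total: 1)
  'j' at position 6: consonant
  'n' at position 7: consonant
Total vowels: 1

1


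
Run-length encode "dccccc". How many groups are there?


Input: dccccc
Scanning for consecutive runs:
  Group 1: 'd' x 1 (positions 0-0)
  Group 2: 'c' x 5 (positions 1-5)
Total groups: 2

2


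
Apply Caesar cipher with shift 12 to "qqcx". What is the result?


Caesar cipher: shift "qqcx" by 12
  'q' (pos 16) + 12 = pos 2 = 'c'
  'q' (pos 16) + 12 = pos 2 = 'c'
  'c' (pos 2) + 12 = pos 14 = 'o'
  'x' (pos 23) + 12 = pos 9 = 'j'
Result: ccoj

ccoj


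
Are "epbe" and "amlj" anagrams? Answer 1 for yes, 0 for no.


Strings: "epbe", "amlj"
Sorted first:  beep
Sorted second: ajlm
Differ at position 0: 'b' vs 'a' => not anagrams

0


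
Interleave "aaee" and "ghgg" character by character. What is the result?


Interleaving "aaee" and "ghgg":
  Position 0: 'a' from first, 'g' from second => "ag"
  Position 1: 'a' from first, 'h' from second => "ah"
  Position 2: 'e' from first, 'g' from second => "eg"
  Position 3: 'e' from first, 'g' from second => "eg"
Result: agahegeg

agahegeg


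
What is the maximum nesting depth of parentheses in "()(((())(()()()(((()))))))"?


Input: "()(((())(()()()(((()))))))"
Tracking depth:
  Position 0 '(': depth becomes 1
  Position 1 ')': depth becomes 0
  Position 2 '(': depth becomes 1
  Position 3 '(': depth becomes 2
  Position 4 '(': depth becomes 3
  Position 5 '(': depth becomes 4
  Position 6 ')': depth becomes 3
  Position 7 ')': depth becomes 2
  Position 8 '(': depth becomes 3
  Position 9 '(': depth becomes 4
  Position 10 ')': depth becomes 3
  Position 11 '(': depth becomes 4
  Position 12 ')': depth becomes 3
  Position 13 '(': depth becomes 4
  Position 14 ')': depth becomes 3
  Position 15 '(': depth becomes 4
  Position 16 '(': depth becomes 5
  Position 17 '(': depth becomes 6
  Position 18 '(': depth becomes 7
  Position 19 ')': depth becomes 6
  Position 20 ')': depth becomes 5
  Position 21 ')': depth becomes 4
  Position 22 ')': depth becomes 3
  Position 23 ')': depth becomes 2
  Position 24 ')': depth becomes 1
  Position 25 ')': depth becomes 0
Maximum depth reached: 7

7


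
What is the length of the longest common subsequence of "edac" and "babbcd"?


LCS of "edac" and "babbcd"
DP table:
           b    a    b    b    c    d
      0    0    0    0    0    0    0
  e   0    0    0    0    0    0    0
  d   0    0    0    0    0    0    1
  a   0    0    1    1    1    1    1
  c   0    0    1    1    1    2    2
LCS length = dp[4][6] = 2

2


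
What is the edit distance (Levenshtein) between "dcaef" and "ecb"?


Computing edit distance: "dcaef" -> "ecb"
DP table:
           e    c    b
      0    1    2    3
  d   1    1    2    3
  c   2    2    1    2
  a   3    3    2    2
  e   4    3    3    3
  f   5    4    4    4
Edit distance = dp[5][3] = 4

4


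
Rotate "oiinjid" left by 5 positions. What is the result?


Input: "oiinjid", rotate left by 5
First 5 characters: "oiinj"
Remaining characters: "id"
Concatenate remaining + first: "id" + "oiinj" = "idoiinj"

idoiinj


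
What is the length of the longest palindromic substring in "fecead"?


Input: "fecead"
Checking substrings for palindromes:
  [1:4] "ece" (len 3) => palindrome
Longest palindromic substring: "ece" with length 3

3


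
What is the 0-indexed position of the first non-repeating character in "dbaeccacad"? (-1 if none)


Input: dbaeccacad
Character frequencies:
  'a': 3
  'b': 1
  'c': 3
  'd': 2
  'e': 1
Scanning left to right for freq == 1:
  Position 0 ('d'): freq=2, skip
  Position 1 ('b'): unique! => answer = 1

1


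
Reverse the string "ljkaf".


Input: ljkaf
Reading characters right to left:
  Position 4: 'f'
  Position 3: 'a'
  Position 2: 'k'
  Position 1: 'j'
  Position 0: 'l'
Reversed: fakjl

fakjl


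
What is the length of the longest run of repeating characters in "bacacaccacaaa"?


Input: "bacacaccacaaa"
Scanning for longest run:
  Position 1 ('a'): new char, reset run to 1
  Position 2 ('c'): new char, reset run to 1
  Position 3 ('a'): new char, reset run to 1
  Position 4 ('c'): new char, reset run to 1
  Position 5 ('a'): new char, reset run to 1
  Position 6 ('c'): new char, reset run to 1
  Position 7 ('c'): continues run of 'c', length=2
  Position 8 ('a'): new char, reset run to 1
  Position 9 ('c'): new char, reset run to 1
  Position 10 ('a'): new char, reset run to 1
  Position 11 ('a'): continues run of 'a', length=2
  Position 12 ('a'): continues run of 'a', length=3
Longest run: 'a' with length 3

3


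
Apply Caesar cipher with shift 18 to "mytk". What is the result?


Caesar cipher: shift "mytk" by 18
  'm' (pos 12) + 18 = pos 4 = 'e'
  'y' (pos 24) + 18 = pos 16 = 'q'
  't' (pos 19) + 18 = pos 11 = 'l'
  'k' (pos 10) + 18 = pos 2 = 'c'
Result: eqlc

eqlc


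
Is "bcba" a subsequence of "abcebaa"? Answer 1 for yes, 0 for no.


Check if "bcba" is a subsequence of "abcebaa"
Greedy scan:
  Position 0 ('a'): no match needed
  Position 1 ('b'): matches sub[0] = 'b'
  Position 2 ('c'): matches sub[1] = 'c'
  Position 3 ('e'): no match needed
  Position 4 ('b'): matches sub[2] = 'b'
  Position 5 ('a'): matches sub[3] = 'a'
  Position 6 ('a'): no match needed
All 4 characters matched => is a subsequence

1


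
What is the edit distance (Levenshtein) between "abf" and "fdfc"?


Computing edit distance: "abf" -> "fdfc"
DP table:
           f    d    f    c
      0    1    2    3    4
  a   1    1    2    3    4
  b   2    2    2    3    4
  f   3    2    3    2    3
Edit distance = dp[3][4] = 3

3


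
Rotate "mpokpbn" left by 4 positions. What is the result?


Input: "mpokpbn", rotate left by 4
First 4 characters: "mpok"
Remaining characters: "pbn"
Concatenate remaining + first: "pbn" + "mpok" = "pbnmpok"

pbnmpok


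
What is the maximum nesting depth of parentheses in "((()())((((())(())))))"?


Input: "((()())((((())(())))))"
Tracking depth:
  Position 0 '(': depth becomes 1
  Position 1 '(': depth becomes 2
  Position 2 '(': depth becomes 3
  Position 3 ')': depth becomes 2
  Position 4 '(': depth becomes 3
  Position 5 ')': depth becomes 2
  Position 6 ')': depth becomes 1
  Position 7 '(': depth becomes 2
  Position 8 '(': depth becomes 3
  Position 9 '(': depth becomes 4
  Position 10 '(': depth becomes 5
  Position 11 '(': depth becomes 6
  Position 12 ')': depth becomes 5
  Position 13 ')': depth becomes 4
  Position 14 '(': depth becomes 5
  Position 15 '(': depth becomes 6
  Position 16 ')': depth becomes 5
  Position 17 ')': depth becomes 4
  Position 18 ')': depth becomes 3
  Position 19 ')': depth becomes 2
  Position 20 ')': depth becomes 1
  Position 21 ')': depth becomes 0
Maximum depth reached: 6

6


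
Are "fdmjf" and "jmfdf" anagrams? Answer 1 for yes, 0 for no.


Strings: "fdmjf", "jmfdf"
Sorted first:  dffjm
Sorted second: dffjm
Sorted forms match => anagrams

1


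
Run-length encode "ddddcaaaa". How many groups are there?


Input: ddddcaaaa
Scanning for consecutive runs:
  Group 1: 'd' x 4 (positions 0-3)
  Group 2: 'c' x 1 (positions 4-4)
  Group 3: 'a' x 4 (positions 5-8)
Total groups: 3

3


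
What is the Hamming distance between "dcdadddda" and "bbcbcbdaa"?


Comparing "dcdadddda" and "bbcbcbdaa" position by position:
  Position 0: 'd' vs 'b' => differ
  Position 1: 'c' vs 'b' => differ
  Position 2: 'd' vs 'c' => differ
  Position 3: 'a' vs 'b' => differ
  Position 4: 'd' vs 'c' => differ
  Position 5: 'd' vs 'b' => differ
  Position 6: 'd' vs 'd' => same
  Position 7: 'd' vs 'a' => differ
  Position 8: 'a' vs 'a' => same
Total differences (Hamming distance): 7

7


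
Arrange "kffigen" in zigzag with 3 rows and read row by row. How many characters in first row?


Zigzag "kffigen" into 3 rows:
Placing characters:
  'k' => row 0
  'f' => row 1
  'f' => row 2
  'i' => row 1
  'g' => row 0
  'e' => row 1
  'n' => row 2
Rows:
  Row 0: "kg"
  Row 1: "fie"
  Row 2: "fn"
First row length: 2

2


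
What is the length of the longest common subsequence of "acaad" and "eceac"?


LCS of "acaad" and "eceac"
DP table:
           e    c    e    a    c
      0    0    0    0    0    0
  a   0    0    0    0    1    1
  c   0    0    1    1    1    2
  a   0    0    1    1    2    2
  a   0    0    1    1    2    2
  d   0    0    1    1    2    2
LCS length = dp[5][5] = 2

2


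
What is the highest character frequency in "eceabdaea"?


Input: eceabdaea
Character counts:
  'a': 3
  'b': 1
  'c': 1
  'd': 1
  'e': 3
Maximum frequency: 3

3


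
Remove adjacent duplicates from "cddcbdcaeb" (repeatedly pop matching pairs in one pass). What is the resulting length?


Input: cddcbdcaeb
Stack-based adjacent duplicate removal:
  Read 'c': push. Stack: c
  Read 'd': push. Stack: cd
  Read 'd': matches stack top 'd' => pop. Stack: c
  Read 'c': matches stack top 'c' => pop. Stack: (empty)
  Read 'b': push. Stack: b
  Read 'd': push. Stack: bd
  Read 'c': push. Stack: bdc
  Read 'a': push. Stack: bdca
  Read 'e': push. Stack: bdcae
  Read 'b': push. Stack: bdcaeb
Final stack: "bdcaeb" (length 6)

6


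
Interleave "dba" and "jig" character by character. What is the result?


Interleaving "dba" and "jig":
  Position 0: 'd' from first, 'j' from second => "dj"
  Position 1: 'b' from first, 'i' from second => "bi"
  Position 2: 'a' from first, 'g' from second => "ag"
Result: djbiag

djbiag


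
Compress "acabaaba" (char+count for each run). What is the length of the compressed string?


Input: acabaaba
Runs:
  'a' x 1 => "a1"
  'c' x 1 => "c1"
  'a' x 1 => "a1"
  'b' x 1 => "b1"
  'a' x 2 => "a2"
  'b' x 1 => "b1"
  'a' x 1 => "a1"
Compressed: "a1c1a1b1a2b1a1"
Compressed length: 14

14


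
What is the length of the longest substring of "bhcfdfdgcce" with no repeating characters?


Input: "bhcfdfdgcce"
Sliding window (track last position of each char):
  Position 0 ('b'): window [0,0] length 1 -- new best
  Position 1 ('h'): window [0,1] length 2 -- new best
  Position 2 ('c'): window [0,2] length 3 -- new best
  Position 3 ('f'): window [0,3] length 4 -- new best
  Position 4 ('d'): window [0,4] length 5 -- new best
  Position 5 ('f'): repeat (last at 3), move window start to 4
  Position 5 ('f'): window [4,5] length 2
  Position 6 ('d'): repeat (last at 4), move window start to 5
  Position 6 ('d'): window [5,6] length 2
  Position 7 ('g'): window [5,7] length 3
  Position 8 ('c'): window [5,8] length 4
  Position 9 ('c'): repeat (last at 8), move window start to 9
  Position 9 ('c'): window [9,9] length 1
  Position 10 ('e'): window [9,10] length 2
Longest substring with no repeats: "bhcfd" with length 5

5


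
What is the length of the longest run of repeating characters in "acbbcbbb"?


Input: "acbbcbbb"
Scanning for longest run:
  Position 1 ('c'): new char, reset run to 1
  Position 2 ('b'): new char, reset run to 1
  Position 3 ('b'): continues run of 'b', length=2
  Position 4 ('c'): new char, reset run to 1
  Position 5 ('b'): new char, reset run to 1
  Position 6 ('b'): continues run of 'b', length=2
  Position 7 ('b'): continues run of 'b', length=3
Longest run: 'b' with length 3

3


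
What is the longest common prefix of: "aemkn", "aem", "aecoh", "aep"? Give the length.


Words: aemkn, aem, aecoh, aep
  Position 0: all 'a' => match
  Position 1: all 'e' => match
  Position 2: ('m', 'm', 'c', 'p') => mismatch, stop
LCP = "ae" (length 2)

2


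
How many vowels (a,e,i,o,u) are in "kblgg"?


Input: kblgg
Checking each character:
  'k' at position 0: consonant
  'b' at position 1: consonant
  'l' at position 2: consonant
  'g' at position 3: consonant
  'g' at position 4: consonant
Total vowels: 0

0


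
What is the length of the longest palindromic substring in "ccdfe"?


Input: "ccdfe"
Checking substrings for palindromes:
  [0:2] "cc" (len 2) => palindrome
Longest palindromic substring: "cc" with length 2

2


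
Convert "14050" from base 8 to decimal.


Input: "14050" in base 8
Positional expansion:
  Digit '1' (value 1) x 8^4 = 4096
  Digit '4' (value 4) x 8^3 = 2048
  Digit '0' (value 0) x 8^2 = 0
  Digit '5' (value 5) x 8^1 = 40
  Digit '0' (value 0) x 8^0 = 0
Sum = 6184

6184


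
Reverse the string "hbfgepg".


Input: hbfgepg
Reading characters right to left:
  Position 6: 'g'
  Position 5: 'p'
  Position 4: 'e'
  Position 3: 'g'
  Position 2: 'f'
  Position 1: 'b'
  Position 0: 'h'
Reversed: gpegfbh

gpegfbh


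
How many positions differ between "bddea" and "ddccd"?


Comparing "bddea" and "ddccd" position by position:
  Position 0: 'b' vs 'd' => DIFFER
  Position 1: 'd' vs 'd' => same
  Position 2: 'd' vs 'c' => DIFFER
  Position 3: 'e' vs 'c' => DIFFER
  Position 4: 'a' vs 'd' => DIFFER
Positions that differ: 4

4


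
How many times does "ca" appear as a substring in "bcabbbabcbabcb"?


Searching for "ca" in "bcabbbabcbabcb"
Scanning each position:
  Position 0: "bc" => no
  Position 1: "ca" => MATCH
  Position 2: "ab" => no
  Position 3: "bb" => no
  Position 4: "bb" => no
  Position 5: "ba" => no
  Position 6: "ab" => no
  Position 7: "bc" => no
  Position 8: "cb" => no
  Position 9: "ba" => no
  Position 10: "ab" => no
  Position 11: "bc" => no
  Position 12: "cb" => no
Total occurrences: 1

1


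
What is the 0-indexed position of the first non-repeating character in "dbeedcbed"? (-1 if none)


Input: dbeedcbed
Character frequencies:
  'b': 2
  'c': 1
  'd': 3
  'e': 3
Scanning left to right for freq == 1:
  Position 0 ('d'): freq=3, skip
  Position 1 ('b'): freq=2, skip
  Position 2 ('e'): freq=3, skip
  Position 3 ('e'): freq=3, skip
  Position 4 ('d'): freq=3, skip
  Position 5 ('c'): unique! => answer = 5

5


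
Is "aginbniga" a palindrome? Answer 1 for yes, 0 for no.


Input: aginbniga
Reversed: aginbniga
  Compare pos 0 ('a') with pos 8 ('a'): match
  Compare pos 1 ('g') with pos 7 ('g'): match
  Compare pos 2 ('i') with pos 6 ('i'): match
  Compare pos 3 ('n') with pos 5 ('n'): match
Result: palindrome

1


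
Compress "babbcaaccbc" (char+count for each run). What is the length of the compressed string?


Input: babbcaaccbc
Runs:
  'b' x 1 => "b1"
  'a' x 1 => "a1"
  'b' x 2 => "b2"
  'c' x 1 => "c1"
  'a' x 2 => "a2"
  'c' x 2 => "c2"
  'b' x 1 => "b1"
  'c' x 1 => "c1"
Compressed: "b1a1b2c1a2c2b1c1"
Compressed length: 16

16


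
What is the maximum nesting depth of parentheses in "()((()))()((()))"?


Input: "()((()))()((()))"
Tracking depth:
  Position 0 '(': depth becomes 1
  Position 1 ')': depth becomes 0
  Position 2 '(': depth becomes 1
  Position 3 '(': depth becomes 2
  Position 4 '(': depth becomes 3
  Position 5 ')': depth becomes 2
  Position 6 ')': depth becomes 1
  Position 7 ')': depth becomes 0
  Position 8 '(': depth becomes 1
  Position 9 ')': depth becomes 0
  Position 10 '(': depth becomes 1
  Position 11 '(': depth becomes 2
  Position 12 '(': depth becomes 3
  Position 13 ')': depth becomes 2
  Position 14 ')': depth becomes 1
  Position 15 ')': depth becomes 0
Maximum depth reached: 3

3


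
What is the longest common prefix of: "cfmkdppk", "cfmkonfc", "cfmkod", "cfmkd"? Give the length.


Words: cfmkdppk, cfmkonfc, cfmkod, cfmkd
  Position 0: all 'c' => match
  Position 1: all 'f' => match
  Position 2: all 'm' => match
  Position 3: all 'k' => match
  Position 4: ('d', 'o', 'o', 'd') => mismatch, stop
LCP = "cfmk" (length 4)

4


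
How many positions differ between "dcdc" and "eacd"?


Comparing "dcdc" and "eacd" position by position:
  Position 0: 'd' vs 'e' => DIFFER
  Position 1: 'c' vs 'a' => DIFFER
  Position 2: 'd' vs 'c' => DIFFER
  Position 3: 'c' vs 'd' => DIFFER
Positions that differ: 4

4


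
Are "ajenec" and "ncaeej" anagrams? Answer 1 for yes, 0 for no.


Strings: "ajenec", "ncaeej"
Sorted first:  aceejn
Sorted second: aceejn
Sorted forms match => anagrams

1


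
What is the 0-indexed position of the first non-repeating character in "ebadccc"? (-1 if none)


Input: ebadccc
Character frequencies:
  'a': 1
  'b': 1
  'c': 3
  'd': 1
  'e': 1
Scanning left to right for freq == 1:
  Position 0 ('e'): unique! => answer = 0

0


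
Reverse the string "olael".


Input: olael
Reading characters right to left:
  Position 4: 'l'
  Position 3: 'e'
  Position 2: 'a'
  Position 1: 'l'
  Position 0: 'o'
Reversed: lealo

lealo


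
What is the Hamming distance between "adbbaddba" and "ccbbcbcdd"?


Comparing "adbbaddba" and "ccbbcbcdd" position by position:
  Position 0: 'a' vs 'c' => differ
  Position 1: 'd' vs 'c' => differ
  Position 2: 'b' vs 'b' => same
  Position 3: 'b' vs 'b' => same
  Position 4: 'a' vs 'c' => differ
  Position 5: 'd' vs 'b' => differ
  Position 6: 'd' vs 'c' => differ
  Position 7: 'b' vs 'd' => differ
  Position 8: 'a' vs 'd' => differ
Total differences (Hamming distance): 7

7
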